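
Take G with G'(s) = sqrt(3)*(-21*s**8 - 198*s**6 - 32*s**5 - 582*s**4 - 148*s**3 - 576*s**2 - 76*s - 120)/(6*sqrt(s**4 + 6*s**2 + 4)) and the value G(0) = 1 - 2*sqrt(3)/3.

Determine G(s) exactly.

Recognize the product-rule pattern: G'(s) = u'v + uv' with u = 3*sqrt(s**4/3 + 2*s**2 + 4/3), v = -s**5/2 - 3*s**3 - 4*s**2/3 - 5*s - 1/3, so integration by parts undoes it.
A general antiderivative is 3*sqrt(s**4/3 + 2*s**2 + 4/3)*(-s**5/2 - 3*s**3 - 4*s**2/3 - 5*s - 1/3) + C.
The condition gives C = 1 - 2*sqrt(3)/3 - (-2*sqrt(3)/3) = 1.
So G(s) = -(3*sqrt(3)*s**5*sqrt(s**4 + 6*s**2 + 4) + 18*sqrt(3)*s**3*sqrt(s**4 + 6*s**2 + 4) + 8*sqrt(3)*s**2*sqrt(s**4 + 6*s**2 + 4) + 30*sqrt(3)*s*sqrt(s**4 + 6*s**2 + 4) + 2*sqrt(3)*sqrt(s**4 + 6*s**2 + 4) - 6)/6.
Check: d/ds[-(3*sqrt(3)*s**5*sqrt(s**4 + 6*s**2 + 4) + 18*sqrt(3)*s**3*sqrt(s**4 + 6*s**2 + 4) + 8*sqrt(3)*s**2*sqrt(s**4 + 6*s**2 + 4) + 30*sqrt(3)*s*sqrt(s**4 + 6*s**2 + 4) + 2*sqrt(3)*sqrt(s**4 + 6*s**2 + 4) - 6)/6] = (-21*sqrt(3)*s**8 - 198*sqrt(3)*s**6 - 32*sqrt(3)*s**5 - 582*sqrt(3)*s**4 - 148*sqrt(3)*s**3 - 576*sqrt(3)*s**2 - 76*sqrt(3)*s - 120*sqrt(3))/(6*sqrt(s**4 + 6*s**2 + 4)), which equals G'(s).

G(s) = -(3*sqrt(3)*s**5*sqrt(s**4 + 6*s**2 + 4) + 18*sqrt(3)*s**3*sqrt(s**4 + 6*s**2 + 4) + 8*sqrt(3)*s**2*sqrt(s**4 + 6*s**2 + 4) + 30*sqrt(3)*s*sqrt(s**4 + 6*s**2 + 4) + 2*sqrt(3)*sqrt(s**4 + 6*s**2 + 4) - 6)/6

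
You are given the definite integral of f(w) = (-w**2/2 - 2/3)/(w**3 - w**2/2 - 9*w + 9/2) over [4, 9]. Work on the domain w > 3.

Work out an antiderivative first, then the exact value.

Antiderivative: F(w) = -31*log(w - 3)/90 + 19*log(w - 1/2)/210 - 31*log(w + 3)/126; value = -31*log(6)/90 - 31*log(12)/126 - 19*log(7/2)/210 + 19*log(17/2)/210 + 31*log(7)/126

Factor the denominator (3*(w - 3)*(w + 3)*(2*w - 1)) and decompose: f = 19/(105*(2*w - 1)) - 31/(126*(w + 3)) - 31/(90*(w - 3)); each piece integrates to a log, atan, or power term.
F(w) = -31*log(w - 3)/90 + 19*log(w - 1/2)/210 - 31*log(w + 3)/126 is an antiderivative of f.
Check: d/dw[-31*log(w - 3)/90 + 19*log(w - 1/2)/210 - 31*log(w + 3)/126] = (-3*w**2 - 4)/(6*w**3 - 3*w**2 - 54*w + 27), which equals f(w).
F(9) = -31*log(6)/90 - 31*log(12)/126 + 19*log(17/2)/210; F(4) = -31*log(7)/126 + 19*log(7/2)/210.
Integral = F(9) - F(4) = -31*log(6)/90 - 31*log(12)/126 - 19*log(7/2)/210 + 19*log(17/2)/210 + 31*log(7)/126.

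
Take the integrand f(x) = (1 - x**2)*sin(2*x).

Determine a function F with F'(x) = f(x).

A candidate is checked by its d/dx: the result must match f(x).
Check: d/dx[x**2*cos(2*x)/2 - x*sin(2*x)/2 - 3*cos(2*x)/4] = -x**2*sin(2*x) + sin(2*x), which equals f(x).

An antiderivative is F(x) = x**2*cos(2*x)/2 - x*sin(2*x)/2 - 3*cos(2*x)/4.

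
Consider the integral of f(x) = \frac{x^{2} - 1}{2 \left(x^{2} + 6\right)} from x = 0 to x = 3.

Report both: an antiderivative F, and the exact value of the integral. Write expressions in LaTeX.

Antiderivative: F(x) = \frac{x}{2} - \frac{7 \sqrt{6} \operatorname{atan}{\left(\frac{\sqrt{6} x}{6} \right)}}{12}; value = - \frac{7 \sqrt{6} \operatorname{atan}{\left(\frac{\sqrt{6}}{2} \right)}}{12} + \frac{3}{2}

Any candidate F(x) must reproduce f(x) exactly when differentiated.
F(x) = \frac{x}{2} - \frac{7 \sqrt{6} \operatorname{atan}{\left(\frac{\sqrt{6} x}{6} \right)}}{12} is an antiderivative of f.
Check: d/dx[\frac{x}{2} - \frac{7 \sqrt{6} \operatorname{atan}{\left(\frac{\sqrt{6} x}{6} \right)}}{12}] = \frac{x^{2} - 1}{2 x^{2} + 12}, which equals f(x).
F(3) = - \frac{7 \sqrt{6} \operatorname{atan}{\left(\frac{\sqrt{6}}{2} \right)}}{12} + \frac{3}{2}; F(0) = 0.
Integral = F(3) - F(0) = - \frac{7 \sqrt{6} \operatorname{atan}{\left(\frac{\sqrt{6}}{2} \right)}}{12} + \frac{3}{2}.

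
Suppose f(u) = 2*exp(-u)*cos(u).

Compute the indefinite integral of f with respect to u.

F(u) = exp(-u)*sin(u) - exp(-u)*cos(u) + C

A candidate is checked by its d/du: the result must match f(u).
Check: d/du[exp(-u)*sin(u) - exp(-u)*cos(u)] = 2*exp(-u)*cos(u) = f(u).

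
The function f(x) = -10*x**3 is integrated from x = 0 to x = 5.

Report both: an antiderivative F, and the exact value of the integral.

Antiderivative: F(x) = -5*x**4/2; value = -3125/2

Check any antiderivative F(x) by computing F'(x) and comparing it with f(x).
F(x) = -5*x**4/2 is an antiderivative of f.
Check: d/dx[-5*x**4/2] = -10*x**3 = f(x).
F(5) = -3125/2; F(0) = 0.
Integral = F(5) - F(0) = -3125/2.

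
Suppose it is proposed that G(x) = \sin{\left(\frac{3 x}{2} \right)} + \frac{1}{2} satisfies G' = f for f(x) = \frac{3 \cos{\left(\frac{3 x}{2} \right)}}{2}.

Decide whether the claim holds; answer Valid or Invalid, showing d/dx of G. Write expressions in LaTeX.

d/dx[G] = \frac{3 \cos{\left(\frac{3 x}{2} \right)}}{2}
This equals f(x) exactly, so the claim holds.

Valid: G'(x) = f(x).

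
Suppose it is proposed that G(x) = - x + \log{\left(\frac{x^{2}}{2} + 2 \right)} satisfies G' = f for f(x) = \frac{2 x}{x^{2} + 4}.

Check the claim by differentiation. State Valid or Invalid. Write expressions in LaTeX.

d/dx[G] = \frac{- x^{2} + 2 x - 4}{x^{2} + 4}
d/dx[G] - f(x) = -1 != 0.

Invalid: d/dx[G] - f = -1, which is not 0.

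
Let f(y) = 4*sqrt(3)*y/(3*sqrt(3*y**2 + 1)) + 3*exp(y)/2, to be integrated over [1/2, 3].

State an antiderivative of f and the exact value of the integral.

The integrand splits into summands that can be handled one at a time.
F(y) = sqrt(3)*(8*sqrt(3*y**2 + 1) + 9*sqrt(3)*exp(y))/18 is an antiderivative of f.
Check: d/dy[sqrt(3)*(8*sqrt(3*y**2 + 1) + 9*sqrt(3)*exp(y))/18] = (8*sqrt(3)*y + 9*sqrt(3*y**2 + 1)*exp(y))/(6*sqrt(3*y**2 + 1)), which equals f(y).
F(3) = 8*sqrt(21)/9 + 3*exp(3)/2; F(1/2) = 2*sqrt(21)/9 + 3*exp(1/2)/2.
Integral = F(3) - F(1/2) = -3*exp(1/2)/2 + 2*sqrt(21)/3 + 3*exp(3)/2.

Antiderivative: F(y) = sqrt(3)*(8*sqrt(3*y**2 + 1) + 9*sqrt(3)*exp(y))/18; value = -3*exp(1/2)/2 + 2*sqrt(21)/3 + 3*exp(3)/2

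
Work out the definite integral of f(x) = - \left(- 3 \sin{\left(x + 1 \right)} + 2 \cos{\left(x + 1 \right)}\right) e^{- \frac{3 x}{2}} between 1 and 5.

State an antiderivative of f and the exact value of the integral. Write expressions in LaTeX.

f has the shape u'v + uv' for u = - 2 e^{- \frac{3 x}{2}} and v = \sin{\left(x + 1 \right)} — it is the derivative of the product u*v.
F(x) = - 2 e^{- \frac{3 x}{2}} \sin{\left(x + 1 \right)} is an antiderivative of f.
Check: d/dx[- 2 e^{- \frac{3 x}{2}} \sin{\left(x + 1 \right)}] = \left(3 \sin{\left(x + 1 \right)} - 2 \cos{\left(x + 1 \right)}\right) e^{- \frac{3 x}{2}}, which equals f(x).
F(5) = - \frac{2 \sin{\left(6 \right)}}{e^{\frac{15}{2}}}; F(1) = - \frac{2 \sin{\left(2 \right)}}{e^{\frac{3}{2}}}.
Integral = F(5) - F(1) = - \frac{2 \sin{\left(6 \right)}}{e^{\frac{15}{2}}} + \frac{2 \sin{\left(2 \right)}}{e^{\frac{3}{2}}}.

Antiderivative: F(x) = - 2 e^{- \frac{3 x}{2}} \sin{\left(x + 1 \right)}; value = - \frac{2 \sin{\left(6 \right)}}{e^{\frac{15}{2}}} + \frac{2 \sin{\left(2 \right)}}{e^{\frac{3}{2}}}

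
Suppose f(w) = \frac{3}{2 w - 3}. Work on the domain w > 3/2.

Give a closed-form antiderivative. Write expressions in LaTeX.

An antiderivative is F(w) = \frac{3 \log{\left(2 w - 3 \right)}}{2}.

Differentiate the proposed F(w) back; it has to land on f(w) exactly.
Check: d/dw[\frac{3 \log{\left(2 w - 3 \right)}}{2}] = \frac{3}{2 w - 3} = f(w).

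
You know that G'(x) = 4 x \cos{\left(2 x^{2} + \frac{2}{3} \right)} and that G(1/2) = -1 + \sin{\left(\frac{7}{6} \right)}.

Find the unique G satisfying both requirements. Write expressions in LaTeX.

G(x) = \sin{\left(2 x^{2} + \frac{2}{3} \right)} - 1

G'(x) matches the chain-rule pattern g'(h)*h' with inner function h(x) = 2 x^{2} + \frac{2}{3}; substituting u = h(x) collapses the integral.
A general antiderivative is \sin{\left(2 x^{2} + \frac{2}{3} \right)} + C.
The condition gives C = -1 + \sin{\left(\frac{7}{6} \right)} - (\sin{\left(\frac{7}{6} \right)}) = -1.
So G(x) = \sin{\left(2 x^{2} + \frac{2}{3} \right)} - 1.
Check: d/dx[\sin{\left(2 x^{2} + \frac{2}{3} \right)} - 1] = 4 x \cos{\left(2 x^{2} + \frac{2}{3} \right)} = G'(x).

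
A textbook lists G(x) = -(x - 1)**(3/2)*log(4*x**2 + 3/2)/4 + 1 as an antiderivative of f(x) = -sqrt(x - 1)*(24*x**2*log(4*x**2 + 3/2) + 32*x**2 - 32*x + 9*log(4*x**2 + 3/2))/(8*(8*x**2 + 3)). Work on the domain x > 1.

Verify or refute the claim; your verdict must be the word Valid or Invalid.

Valid: G'(x) = f(x).

d/dx[G] = (-24*x**2*sqrt(x - 1)*log(4*x**2 + 3/2) - 32*x**2*sqrt(x - 1) + 32*x*sqrt(x - 1) - 9*sqrt(x - 1)*log(4*x**2 + 3/2))/(64*x**2 + 24)
This equals f(x) exactly, so the claim holds.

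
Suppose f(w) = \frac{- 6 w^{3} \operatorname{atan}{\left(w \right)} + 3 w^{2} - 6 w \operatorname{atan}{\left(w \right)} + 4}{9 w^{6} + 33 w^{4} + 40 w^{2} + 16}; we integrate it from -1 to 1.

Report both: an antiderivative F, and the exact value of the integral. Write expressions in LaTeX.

Antiderivative: F(w) = \frac{\operatorname{atan}{\left(w \right)}}{2 \left(\frac{3 w^{2}}{2} + 2\right)}; value = \frac{\pi}{14}

Recognize the product-rule pattern: f = u'v + uv' with u = \frac{1}{2 \left(\frac{3 w^{2}}{2} + 2\right)}, v = \operatorname{atan}{\left(w \right)}, so integration by parts undoes it.
F(w) = \frac{\operatorname{atan}{\left(w \right)}}{2 \left(\frac{3 w^{2}}{2} + 2\right)} is an antiderivative of f.
Check: d/dw[\frac{\operatorname{atan}{\left(w \right)}}{2 \left(\frac{3 w^{2}}{2} + 2\right)}] = \frac{- 6 w^{3} \operatorname{atan}{\left(w \right)} + 3 w^{2} - 6 w \operatorname{atan}{\left(w \right)} + 4}{9 w^{6} + 33 w^{4} + 40 w^{2} + 16} = f(w).
F(1) = \frac{\pi}{28}; F(-1) = - \frac{\pi}{28}.
Integral = F(1) - F(-1) = \frac{\pi}{14}.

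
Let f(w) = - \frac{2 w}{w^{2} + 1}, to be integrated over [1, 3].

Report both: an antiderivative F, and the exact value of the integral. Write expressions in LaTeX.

The substitution u = 2 w^{2} + 2 works: f is exactly (dF/du)*(du/dw) for that inner function.
F(w) = - \log{\left(w^{2} + 1 \right)} is an antiderivative of f.
Check: d/dw[- \log{\left(w^{2} + 1 \right)}] = - \frac{2 w}{w^{2} + 1} = f(w).
F(3) = - \log{\left(10 \right)}; F(1) = - \log{\left(2 \right)}.
Integral = F(3) - F(1) = - \log{\left(20 \right)} + \log{\left(4 \right)}.

Antiderivative: F(w) = - \log{\left(w^{2} + 1 \right)}; value = - \log{\left(20 \right)} + \log{\left(4 \right)}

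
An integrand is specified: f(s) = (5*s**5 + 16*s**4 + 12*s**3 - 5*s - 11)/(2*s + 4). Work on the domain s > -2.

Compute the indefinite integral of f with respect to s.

Check any antiderivative F(s) by computing F'(s) and comparing it with f(s).
Check: d/ds[s**5/2 + 3*s**4/4 - 5*s/2 - log(s + 2)/2] = (5*s**5 + 16*s**4 + 12*s**3 - 5*s - 11)/(2*s + 4) = f(s).

F(s) = s**5/2 + 3*s**4/4 - 5*s/2 - log(s + 2)/2 + C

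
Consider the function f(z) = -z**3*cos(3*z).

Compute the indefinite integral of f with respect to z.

F(z) = -(9*z**3*sin(3*z) + 9*z**2*cos(3*z) - 6*z*sin(3*z) - 2*cos(3*z))/27 + C

Check any antiderivative F(z) by computing F'(z) and comparing it with f(z).
Check: d/dz[-(9*z**3*sin(3*z) + 9*z**2*cos(3*z) - 6*z*sin(3*z) - 2*cos(3*z))/27] = -z**3*cos(3*z) = f(z).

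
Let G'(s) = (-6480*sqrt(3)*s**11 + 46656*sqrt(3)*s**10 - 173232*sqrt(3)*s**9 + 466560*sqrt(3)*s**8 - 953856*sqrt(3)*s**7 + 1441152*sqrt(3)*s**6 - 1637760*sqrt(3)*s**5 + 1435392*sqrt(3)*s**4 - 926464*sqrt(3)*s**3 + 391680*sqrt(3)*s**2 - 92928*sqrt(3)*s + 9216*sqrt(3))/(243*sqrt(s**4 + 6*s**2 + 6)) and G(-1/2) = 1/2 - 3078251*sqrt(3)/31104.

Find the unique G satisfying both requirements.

G(s) = -8*s**8*sqrt(s**4/3 + 2*s**2 + 2) + 64*s**7*sqrt(s**4/3 + 2*s**2 + 2) - 640*s**6*sqrt(s**4/3 + 2*s**2 + 2)/3 + 384*s**5*sqrt(s**4/3 + 2*s**2 + 2) - 1216*s**4*sqrt(s**4/3 + 2*s**2 + 2)/3 + 256*s**3*sqrt(s**4/3 + 2*s**2 + 2) - 2560*s**2*sqrt(s**4/3 + 2*s**2 + 2)/27 + 512*s*sqrt(s**4/3 + 2*s**2 + 2)/27 - 128*sqrt(s**4/3 + 2*s**2 + 2)/81 + 1/2

G'(s) has the shape u'v + uv' for u = -sqrt(s**4/3 + 2*s**2 + 2)/2 and v = (-2*s**2 + 4*s - 4/3)**4 — it is the derivative of the product u*v.
A general antiderivative is -(-2*s**2 + 4*s - 4/3)**4*sqrt(s**4/3 + 2*s**2 + 2)/2 + C.
The condition gives C = 1/2 - 3078251*sqrt(3)/31104 - (-3078251*sqrt(3)/31104) = 1/2.
So G(s) = -8*s**8*sqrt(s**4/3 + 2*s**2 + 2) + 64*s**7*sqrt(s**4/3 + 2*s**2 + 2) - 640*s**6*sqrt(s**4/3 + 2*s**2 + 2)/3 + 384*s**5*sqrt(s**4/3 + 2*s**2 + 2) - 1216*s**4*sqrt(s**4/3 + 2*s**2 + 2)/3 + 256*s**3*sqrt(s**4/3 + 2*s**2 + 2) - 2560*s**2*sqrt(s**4/3 + 2*s**2 + 2)/27 + 512*s*sqrt(s**4/3 + 2*s**2 + 2)/27 - 128*sqrt(s**4/3 + 2*s**2 + 2)/81 + 1/2.
Check: d/ds[-8*s**8*sqrt(s**4/3 + 2*s**2 + 2) + 64*s**7*sqrt(s**4/3 + 2*s**2 + 2) - 640*s**6*sqrt(s**4/3 + 2*s**2 + 2)/3 + 384*s**5*sqrt(s**4/3 + 2*s**2 + 2) - 1216*s**4*sqrt(s**4/3 + 2*s**2 + 2)/3 + 256*s**3*sqrt(s**4/3 + 2*s**2 + 2) - 2560*s**2*sqrt(s**4/3 + 2*s**2 + 2)/27 + 512*s*sqrt(s**4/3 + 2*s**2 + 2)/27 - 128*sqrt(s**4/3 + 2*s**2 + 2)/81 + 1/2] = sqrt(3)*(-6480*s**11 + 46656*s**10 - 173232*s**9 + 466560*s**8 - 953856*s**7 + 1441152*s**6 - 1637760*s**5 + 1435392*s**4 - 926464*s**3 + 391680*s**2 - 92928*s + 9216)/(243*sqrt(s**4 + 6*s**2 + 6)), which equals G'(s).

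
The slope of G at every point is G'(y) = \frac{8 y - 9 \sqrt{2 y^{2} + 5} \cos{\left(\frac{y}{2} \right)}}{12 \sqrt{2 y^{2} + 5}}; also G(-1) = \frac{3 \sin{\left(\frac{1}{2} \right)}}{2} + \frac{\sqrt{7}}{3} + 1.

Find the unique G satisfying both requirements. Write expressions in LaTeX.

G(y) = \frac{2 \sqrt{2 y^{2} + 5} - 9 \sin{\left(\frac{y}{2} \right)} + 6}{6}

Differentiate the proposed G(y) back; it has to land on the given G'(y).
A general antiderivative is \frac{\sqrt{2 y^{2} + 5}}{3} - \frac{3 \sin{\left(\frac{y}{2} \right)}}{2} + C.
The condition gives C = \frac{3 \sin{\left(\frac{1}{2} \right)}}{2} + \frac{\sqrt{7}}{3} + 1 - (\frac{3 \sin{\left(\frac{1}{2} \right)}}{2} + \frac{\sqrt{7}}{3}) = 1.
So G(y) = \frac{2 \sqrt{2 y^{2} + 5} - 9 \sin{\left(\frac{y}{2} \right)} + 6}{6}.
Check: d/dy[\frac{2 \sqrt{2 y^{2} + 5} - 9 \sin{\left(\frac{y}{2} \right)} + 6}{6}] = \frac{8 y - 9 \sqrt{2 y^{2} + 5} \cos{\left(\frac{y}{2} \right)}}{12 \sqrt{2 y^{2} + 5}} = G'(y).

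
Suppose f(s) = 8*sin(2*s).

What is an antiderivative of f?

An antiderivative is F(s) = -4*cos(2*s).

For F(s) to be correct the identity F'(s) - f(s) = 0 must hold.
Check: d/ds[-4*cos(2*s)] = 8*sin(2*s) = f(s).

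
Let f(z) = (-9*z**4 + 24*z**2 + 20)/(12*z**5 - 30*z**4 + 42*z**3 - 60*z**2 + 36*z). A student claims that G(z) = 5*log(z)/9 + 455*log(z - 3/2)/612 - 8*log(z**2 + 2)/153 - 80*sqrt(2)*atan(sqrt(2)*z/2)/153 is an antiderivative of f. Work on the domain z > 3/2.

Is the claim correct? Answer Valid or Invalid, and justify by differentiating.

Invalid: d/dz[G] - f = 35/(18*z - 18), which is not 0.

d/dz[G] = (43*z**3 - 62*z**2 + 150*z - 60)/(36*z**4 - 54*z**3 + 72*z**2 - 108*z)
d/dz[G] - f(z) = 35/(18*z - 18) != 0.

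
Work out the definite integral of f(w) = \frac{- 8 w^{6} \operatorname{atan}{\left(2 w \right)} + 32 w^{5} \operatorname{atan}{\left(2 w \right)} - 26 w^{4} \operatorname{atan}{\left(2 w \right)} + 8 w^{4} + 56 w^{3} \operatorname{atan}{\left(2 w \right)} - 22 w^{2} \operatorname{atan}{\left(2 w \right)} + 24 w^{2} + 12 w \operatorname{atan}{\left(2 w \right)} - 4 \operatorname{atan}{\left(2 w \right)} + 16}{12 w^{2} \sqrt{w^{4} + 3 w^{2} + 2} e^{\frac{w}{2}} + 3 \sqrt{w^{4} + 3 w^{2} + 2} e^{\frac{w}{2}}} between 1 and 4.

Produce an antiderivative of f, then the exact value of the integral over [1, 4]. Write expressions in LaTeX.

Recover f(w) by differentiating a candidate F(w); any mismatch rules it out.
F(w) = \frac{4 \sqrt{w^{4} + 3 w^{2} + 2} e^{- \frac{w}{2}} \operatorname{atan}{\left(2 w \right)}}{3} is an antiderivative of f.
Check: d/dw[\frac{4 \sqrt{w^{4} + 3 w^{2} + 2} e^{- \frac{w}{2}} \operatorname{atan}{\left(2 w \right)}}{3}] = \frac{- 8 w^{6} \operatorname{atan}{\left(2 w \right)} + 32 w^{5} \operatorname{atan}{\left(2 w \right)} - 26 w^{4} \operatorname{atan}{\left(2 w \right)} + 8 w^{4} + 56 w^{3} \operatorname{atan}{\left(2 w \right)} - 22 w^{2} \operatorname{atan}{\left(2 w \right)} + 24 w^{2} + 12 w \operatorname{atan}{\left(2 w \right)} - 4 \operatorname{atan}{\left(2 w \right)} + 16}{12 w^{2} \sqrt{w^{4} + 3 w^{2} + 2} e^{\frac{w}{2}} + 3 \sqrt{w^{4} + 3 w^{2} + 2} e^{\frac{w}{2}}} = f(w).
F(4) = \frac{4 \sqrt{34} \operatorname{atan}{\left(8 \right)}}{e^{2}}; F(1) = \frac{4 \sqrt{6} \operatorname{atan}{\left(2 \right)}}{3 e^{\frac{1}{2}}}.
Integral = F(4) - F(1) = - \frac{4 \sqrt{6} \operatorname{atan}{\left(2 \right)}}{3 e^{\frac{1}{2}}} + \frac{4 \sqrt{34} \operatorname{atan}{\left(8 \right)}}{e^{2}}.

Antiderivative: F(w) = \frac{4 \sqrt{w^{4} + 3 w^{2} + 2} e^{- \frac{w}{2}} \operatorname{atan}{\left(2 w \right)}}{3}; value = - \frac{4 \sqrt{6} \operatorname{atan}{\left(2 \right)}}{3 e^{\frac{1}{2}}} + \frac{4 \sqrt{34} \operatorname{atan}{\left(8 \right)}}{e^{2}}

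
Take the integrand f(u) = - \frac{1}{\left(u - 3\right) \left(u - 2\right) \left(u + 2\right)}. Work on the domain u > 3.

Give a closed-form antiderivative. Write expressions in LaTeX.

The denominator factors as \left(u - 3\right) \left(u - 2\right) \left(u + 2\right); partial fractions split f into directly integrable pieces: - \frac{1}{20 \left(u + 2\right)} + \frac{1}{4 \left(u - 2\right)} - \frac{1}{5 \left(u - 3\right)}.
Check: d/du[- \frac{4 \log{\left(u - 3 \right)} - 5 \log{\left(u - 2 \right)} + \log{\left(u + 2 \right)}}{20}] = - \frac{1}{u^{3} - 3 u^{2} - 4 u + 12}, which equals f(u).

An antiderivative is F(u) = - \frac{4 \log{\left(u - 3 \right)} - 5 \log{\left(u - 2 \right)} + \log{\left(u + 2 \right)}}{20}.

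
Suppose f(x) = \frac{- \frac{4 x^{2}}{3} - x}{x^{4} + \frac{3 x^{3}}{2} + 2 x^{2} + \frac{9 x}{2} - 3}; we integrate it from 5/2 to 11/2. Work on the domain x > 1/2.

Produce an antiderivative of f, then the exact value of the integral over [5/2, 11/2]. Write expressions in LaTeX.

The denominator factors as 3 \left(x + 2\right) \left(2 x - 1\right) \left(x^{2} + 3\right); partial fractions split f into directly integrable pieces: - \frac{2 \left(4 x + 41\right)}{91 \left(x^{2} + 3\right)} - \frac{8}{39 \left(2 x - 1\right)} + \frac{4}{21 \left(x + 2\right)}.
F(x) = - \frac{4 \log{\left(x - \frac{1}{2} \right)}}{39} + \frac{4 \log{\left(x + 2 \right)}}{21} - \frac{4 \log{\left(x^{2} + 3 \right)}}{91} - \frac{82 \sqrt{3} \operatorname{atan}{\left(\frac{\sqrt{3} x}{3} \right)}}{273} is an antiderivative of f.
Check: d/dx[- \frac{4 \log{\left(x - \frac{1}{2} \right)}}{39} + \frac{4 \log{\left(x + 2 \right)}}{21} - \frac{4 \log{\left(x^{2} + 3 \right)}}{91} - \frac{82 \sqrt{3} \operatorname{atan}{\left(\frac{\sqrt{3} x}{3} \right)}}{273}] = \frac{- 8 x^{2} - 6 x}{6 x^{4} + 9 x^{3} + 12 x^{2} + 27 x - 18}, which equals f(x).
F(11/2) = - \frac{82 \sqrt{3} \operatorname{atan}{\left(\frac{11 \sqrt{3}}{6} \right)}}{273} - \frac{4 \log{\left(5 \right)}}{39} - \frac{4 \log{\left(\frac{133}{4} \right)}}{91} + \frac{4 \log{\left(\frac{15}{2} \right)}}{21}; F(5/2) = - \frac{82 \sqrt{3} \operatorname{atan}{\left(\frac{5 \sqrt{3}}{6} \right)}}{273} - \frac{4 \log{\left(\frac{37}{4} \right)}}{91} - \frac{4 \log{\left(2 \right)}}{39} + \frac{4 \log{\left(\frac{9}{2} \right)}}{21}.
Integral = F(11/2) - F(5/2) = - \frac{82 \sqrt{3} \operatorname{atan}{\left(\frac{11 \sqrt{3}}{6} \right)}}{273} - \frac{4 \log{\left(\frac{9}{2} \right)}}{21} - \frac{4 \log{\left(5 \right)}}{39} - \frac{4 \log{\left(\frac{133}{4} \right)}}{91} + \frac{4 \log{\left(2 \right)}}{39} + \frac{4 \log{\left(\frac{37}{4} \right)}}{91} + \frac{4 \log{\left(\frac{15}{2} \right)}}{21} + \frac{82 \sqrt{3} \operatorname{atan}{\left(\frac{5 \sqrt{3}}{6} \right)}}{273}.

Antiderivative: F(x) = - \frac{4 \log{\left(x - \frac{1}{2} \right)}}{39} + \frac{4 \log{\left(x + 2 \right)}}{21} - \frac{4 \log{\left(x^{2} + 3 \right)}}{91} - \frac{82 \sqrt{3} \operatorname{atan}{\left(\frac{\sqrt{3} x}{3} \right)}}{273}; value = - \frac{82 \sqrt{3} \operatorname{atan}{\left(\frac{11 \sqrt{3}}{6} \right)}}{273} - \frac{4 \log{\left(\frac{9}{2} \right)}}{21} - \frac{4 \log{\left(5 \right)}}{39} - \frac{4 \log{\left(\frac{133}{4} \right)}}{91} + \frac{4 \log{\left(2 \right)}}{39} + \frac{4 \log{\left(\frac{37}{4} \right)}}{91} + \frac{4 \log{\left(\frac{15}{2} \right)}}{21} + \frac{82 \sqrt{3} \operatorname{atan}{\left(\frac{5 \sqrt{3}}{6} \right)}}{273}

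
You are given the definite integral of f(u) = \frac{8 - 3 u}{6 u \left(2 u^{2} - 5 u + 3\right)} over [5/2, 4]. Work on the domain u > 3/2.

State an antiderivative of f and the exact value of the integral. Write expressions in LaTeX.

Antiderivative: F(u) = \frac{4 \log{\left(u \right)}}{9} + \frac{7 \log{\left(u - \frac{3}{2} \right)}}{18} - \frac{5 \log{\left(u - 1 \right)}}{6}; value = - \frac{5 \log{\left(3 \right)}}{6} - \frac{\log{\left(\frac{5}{2} \right)}}{18} + \frac{5 \log{\left(\frac{3}{2} \right)}}{6} + \frac{4 \log{\left(4 \right)}}{9}

Factor the denominator (6 u \left(u - 1\right) \left(2 u - 3\right)) and decompose: f = \frac{7}{9 \left(2 u - 3\right)} - \frac{5}{6 \left(u - 1\right)} + \frac{4}{9 u}; each piece integrates to a log, atan, or power term.
F(u) = \frac{4 \log{\left(u \right)}}{9} + \frac{7 \log{\left(u - \frac{3}{2} \right)}}{18} - \frac{5 \log{\left(u - 1 \right)}}{6} is an antiderivative of f.
Check: d/du[\frac{4 \log{\left(u \right)}}{9} + \frac{7 \log{\left(u - \frac{3}{2} \right)}}{18} - \frac{5 \log{\left(u - 1 \right)}}{6}] = \frac{8 - 3 u}{12 u^{3} - 30 u^{2} + 18 u}, which equals f(u).
F(4) = - \frac{5 \log{\left(3 \right)}}{6} + \frac{7 \log{\left(\frac{5}{2} \right)}}{18} + \frac{4 \log{\left(4 \right)}}{9}; F(5/2) = - \frac{5 \log{\left(\frac{3}{2} \right)}}{6} + \frac{4 \log{\left(\frac{5}{2} \right)}}{9}.
Integral = F(4) - F(5/2) = - \frac{5 \log{\left(3 \right)}}{6} - \frac{\log{\left(\frac{5}{2} \right)}}{18} + \frac{5 \log{\left(\frac{3}{2} \right)}}{6} + \frac{4 \log{\left(4 \right)}}{9}.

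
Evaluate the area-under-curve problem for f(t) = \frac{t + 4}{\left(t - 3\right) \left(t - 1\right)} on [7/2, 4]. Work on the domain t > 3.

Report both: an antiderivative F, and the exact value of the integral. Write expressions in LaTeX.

Antiderivative: F(t) = \frac{7 \log{\left(t - 3 \right)}}{2} - \frac{5 \log{\left(t - 1 \right)}}{2}; value = - \frac{5 \log{\left(3 \right)}}{2} + \frac{5 \log{\left(\frac{5}{2} \right)}}{2} + \frac{7 \log{\left(2 \right)}}{2}

Factor the denominator (\left(t - 3\right) \left(t - 1\right)) and decompose: f = - \frac{5}{2 \left(t - 1\right)} + \frac{7}{2 \left(t - 3\right)}; each piece integrates to a log, atan, or power term.
F(t) = \frac{7 \log{\left(t - 3 \right)}}{2} - \frac{5 \log{\left(t - 1 \right)}}{2} is an antiderivative of f.
Check: d/dt[\frac{7 \log{\left(t - 3 \right)}}{2} - \frac{5 \log{\left(t - 1 \right)}}{2}] = \frac{t + 4}{t^{2} - 4 t + 3}, which equals f(t).
F(4) = - \frac{5 \log{\left(3 \right)}}{2}; F(7/2) = - \frac{7 \log{\left(2 \right)}}{2} - \frac{5 \log{\left(\frac{5}{2} \right)}}{2}.
Integral = F(4) - F(7/2) = - \frac{5 \log{\left(3 \right)}}{2} + \frac{5 \log{\left(\frac{5}{2} \right)}}{2} + \frac{7 \log{\left(2 \right)}}{2}.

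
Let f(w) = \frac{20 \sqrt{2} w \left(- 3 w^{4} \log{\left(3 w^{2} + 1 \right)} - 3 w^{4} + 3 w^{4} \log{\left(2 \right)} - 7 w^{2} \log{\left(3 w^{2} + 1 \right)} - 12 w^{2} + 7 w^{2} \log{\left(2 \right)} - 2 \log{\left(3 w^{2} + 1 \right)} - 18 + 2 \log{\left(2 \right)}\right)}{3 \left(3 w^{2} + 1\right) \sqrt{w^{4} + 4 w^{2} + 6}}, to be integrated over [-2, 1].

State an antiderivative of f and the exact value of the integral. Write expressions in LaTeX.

f has the shape u'v + uv' for u = - \frac{20 \sqrt{\frac{w^{4}}{2} + 2 w^{2} + 3}}{3} and v = \log{\left(\frac{3 w^{2}}{2} + \frac{1}{2} \right)} — it is the derivative of the product u*v.
F(w) = \frac{\sqrt{2} \left(- 20 \sqrt{w^{4} + 4 w^{2} + 6} \log{\left(3 w^{2} + 1 \right)} + 20 \sqrt{w^{4} + 4 w^{2} + 6} \log{\left(2 \right)}\right)}{6} is an antiderivative of f.
Check: d/dw[\frac{\sqrt{2} \left(- 20 \sqrt{w^{4} + 4 w^{2} + 6} \log{\left(3 w^{2} + 1 \right)} + 20 \sqrt{w^{4} + 4 w^{2} + 6} \log{\left(2 \right)}\right)}{6}] = \frac{- 60 \sqrt{2} w^{5} \log{\left(3 w^{2} + 1 \right)} - 60 \sqrt{2} w^{5} + 60 \sqrt{2} w^{5} \log{\left(2 \right)} - 140 \sqrt{2} w^{3} \log{\left(3 w^{2} + 1 \right)} - 240 \sqrt{2} w^{3} + 140 \sqrt{2} w^{3} \log{\left(2 \right)} - 40 \sqrt{2} w \log{\left(3 w^{2} + 1 \right)} - 360 \sqrt{2} w + 40 \sqrt{2} w \log{\left(2 \right)}}{9 w^{2} \sqrt{w^{4} + 4 w^{2} + 6} + 3 \sqrt{w^{4} + 4 w^{2} + 6}}, which equals f(w).
F(1) = - \frac{10 \sqrt{22} \log{\left(4 \right)}}{3} + \frac{10 \sqrt{22} \log{\left(2 \right)}}{3}; F(-2) = - \frac{20 \sqrt{19} \log{\left(13 \right)}}{3} + \frac{20 \sqrt{19} \log{\left(2 \right)}}{3}.
Integral = F(1) - F(-2) = - \frac{10 \sqrt{22} \log{\left(2 \right)}}{3} + \frac{20 \sqrt{19} \log{\left(\frac{13}{2} \right)}}{3}.

Antiderivative: F(w) = \frac{\sqrt{2} \left(- 20 \sqrt{w^{4} + 4 w^{2} + 6} \log{\left(3 w^{2} + 1 \right)} + 20 \sqrt{w^{4} + 4 w^{2} + 6} \log{\left(2 \right)}\right)}{6}; value = - \frac{10 \sqrt{22} \log{\left(2 \right)}}{3} + \frac{20 \sqrt{19} \log{\left(\frac{13}{2} \right)}}{3}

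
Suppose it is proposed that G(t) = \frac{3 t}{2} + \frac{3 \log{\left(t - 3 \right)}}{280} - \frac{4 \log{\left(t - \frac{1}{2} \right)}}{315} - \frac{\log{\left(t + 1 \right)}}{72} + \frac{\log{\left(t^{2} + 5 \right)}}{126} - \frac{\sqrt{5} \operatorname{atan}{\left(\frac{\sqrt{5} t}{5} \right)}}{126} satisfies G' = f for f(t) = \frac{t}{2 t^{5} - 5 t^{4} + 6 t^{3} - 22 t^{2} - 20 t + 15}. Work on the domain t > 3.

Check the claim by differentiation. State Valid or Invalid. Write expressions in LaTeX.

d/dt[G] = \frac{6 t^{5} - 15 t^{4} + 18 t^{3} - 66 t^{2} - 58 t + 45}{4 t^{5} - 10 t^{4} + 12 t^{3} - 44 t^{2} - 40 t + 30}
d/dt[G] - f(t) = \frac{3}{2} != 0.

Invalid: d/dt[G] - f = \frac{3}{2}, which is not 0.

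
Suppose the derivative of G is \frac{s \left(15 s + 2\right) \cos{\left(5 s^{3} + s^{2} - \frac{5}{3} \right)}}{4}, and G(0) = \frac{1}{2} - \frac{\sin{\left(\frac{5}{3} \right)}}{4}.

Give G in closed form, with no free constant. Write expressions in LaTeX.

G(s) = \frac{\sin{\left(5 s^{3} + s^{2} - \frac{5}{3} \right)}}{4} + \frac{1}{2}

The substitution u = 5 s^{3} + s^{2} - \frac{5}{3} works: G'(s) is exactly (dG/du)*(du/ds) for that inner function.
A general antiderivative is \frac{\sin{\left(5 s^{3} + s^{2} - \frac{5}{3} \right)}}{4} + C.
The condition gives C = \frac{1}{2} - \frac{\sin{\left(\frac{5}{3} \right)}}{4} - (- \frac{\sin{\left(\frac{5}{3} \right)}}{4}) = \frac{1}{2}.
So G(s) = \frac{\sin{\left(5 s^{3} + s^{2} - \frac{5}{3} \right)}}{4} + \frac{1}{2}.
Check: d/ds[\frac{\sin{\left(5 s^{3} + s^{2} - \frac{5}{3} \right)}}{4} + \frac{1}{2}] = \frac{15 s^{2} \cos{\left(5 s^{3} + s^{2} - \frac{5}{3} \right)}}{4} + \frac{s \cos{\left(5 s^{3} + s^{2} - \frac{5}{3} \right)}}{2}, which equals G'(s).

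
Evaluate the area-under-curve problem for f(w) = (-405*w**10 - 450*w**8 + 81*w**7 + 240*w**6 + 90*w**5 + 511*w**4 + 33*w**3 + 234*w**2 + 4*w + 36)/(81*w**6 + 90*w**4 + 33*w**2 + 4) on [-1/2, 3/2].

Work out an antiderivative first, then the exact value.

Differentiate the proposed F(w) back; it has to land on f(w) exactly.
F(w) = (-4*w**5*(3*w**2 + 1) + 2*w**2*(3*w**2 + 1) + 9*w**2 + 20*w*(3*w**2 + 1) + 4*w + 8*(3*w**2 + 1)*atan(3*w/2) + 3)/(4*(3*w**2 + 1)) is an antiderivative of f.
Check: d/dw[(-4*w**5*(3*w**2 + 1) + 2*w**2*(3*w**2 + 1) + 9*w**2 + 20*w*(3*w**2 + 1) + 4*w + 8*(3*w**2 + 1)*atan(3*w/2) + 3)/(4*(3*w**2 + 1))] = (-405*w**10 - 450*w**8 + 81*w**7 + 240*w**6 + 90*w**5 + 511*w**4 + 33*w**3 + 234*w**2 + 4*w + 36)/(81*w**6 + 90*w**4 + 33*w**2 + 4) = f(w).
F(3/2) = 1959/992 + 2*atan(9/4); F(-1/2) = -421/224 - 2*atan(3/4).
Integral = F(3/2) - F(-1/2) = 2*atan(3/4) + 2*atan(9/4) + 6691/1736.

Antiderivative: F(w) = (-4*w**5*(3*w**2 + 1) + 2*w**2*(3*w**2 + 1) + 9*w**2 + 20*w*(3*w**2 + 1) + 4*w + 8*(3*w**2 + 1)*atan(3*w/2) + 3)/(4*(3*w**2 + 1)); value = 2*atan(3/4) + 2*atan(9/4) + 6691/1736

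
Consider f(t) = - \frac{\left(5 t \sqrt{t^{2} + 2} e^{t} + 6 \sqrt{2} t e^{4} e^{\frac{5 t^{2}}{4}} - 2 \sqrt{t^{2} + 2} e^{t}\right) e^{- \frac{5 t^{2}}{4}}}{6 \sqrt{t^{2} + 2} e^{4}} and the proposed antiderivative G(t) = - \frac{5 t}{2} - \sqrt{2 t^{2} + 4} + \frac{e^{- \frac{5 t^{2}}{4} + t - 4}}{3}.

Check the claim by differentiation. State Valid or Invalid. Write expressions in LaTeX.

Invalid: d/dt[G] - f = - \frac{5}{2}, which is not 0.

d/dt[G] = \frac{\left(- 5 t \sqrt{t^{2} + 2} - 6 \sqrt{2} t e^{4} e^{- t} e^{\frac{5 t^{2}}{4}} + 2 \sqrt{t^{2} + 2} - 15 \sqrt{t^{2} + 2} e^{4} e^{- t} e^{\frac{5 t^{2}}{4}}\right) e^{t} e^{- \frac{5 t^{2}}{4}}}{6 \sqrt{t^{2} + 2} e^{4}}
d/dt[G] - f(t) = - \frac{5}{2} != 0.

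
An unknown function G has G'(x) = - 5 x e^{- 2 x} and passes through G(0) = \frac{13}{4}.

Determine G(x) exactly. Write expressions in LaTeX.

G(x) = \frac{5 x e^{- 2 x}}{2} + 2 + \frac{5 e^{- 2 x}}{4}

Recognize the product-rule pattern: G'(x) = u'v + uv' with u = \frac{5 x}{2} + \frac{5}{4}, v = e^{- 2 x}, so integration by parts undoes it.
A general antiderivative is \frac{\left(10 x + 5\right) e^{- 2 x}}{4} + C.
The condition gives C = \frac{13}{4} - (\frac{5}{4}) = 2.
So G(x) = \frac{5 x e^{- 2 x}}{2} + 2 + \frac{5 e^{- 2 x}}{4}.
Check: d/dx[\frac{5 x e^{- 2 x}}{2} + 2 + \frac{5 e^{- 2 x}}{4}] = - 5 x e^{- 2 x} = G'(x).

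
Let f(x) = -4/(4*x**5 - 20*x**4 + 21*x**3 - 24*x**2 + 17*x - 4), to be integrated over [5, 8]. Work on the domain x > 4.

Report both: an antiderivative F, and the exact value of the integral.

Antiderivative: F(x) = (-200*x*log(x - 4) - 4896*x*log(x - 1/2) + 2548*x*log(x**2 + 1) - 6272*x*atan(x) + 100*log(x - 4) + 2448*log(x - 1/2) - 1274*log(x**2 + 1) + 3136*atan(x) - 9520)/(41650*x - 20825); value = -144*log(15/2)/1225 - 64*atan(8)/425 - 26*log(26)/425 - 4*log(4)/833 + 32/1575 + 144*log(9/2)/1225 + 64*atan(5)/425 + 26*log(65)/425

The denominator factors as (x - 4)*(2*x - 1)**2*(x**2 + 1); partial fractions split f into directly integrable pieces: 4*(13*x - 16)/(425*(x**2 + 1)) - 288/(1225*(2*x - 1)) + 32/(35*(2*x - 1)**2) - 4/(833*(x - 4)).
F(x) = (-200*x*log(x - 4) - 4896*x*log(x - 1/2) + 2548*x*log(x**2 + 1) - 6272*x*atan(x) + 100*log(x - 4) + 2448*log(x - 1/2) - 1274*log(x**2 + 1) + 3136*atan(x) - 9520)/(41650*x - 20825) is an antiderivative of f.
Check: d/dx[(-200*x*log(x - 4) - 4896*x*log(x - 1/2) + 2548*x*log(x**2 + 1) - 6272*x*atan(x) + 100*log(x - 4) + 2448*log(x - 1/2) - 1274*log(x**2 + 1) + 3136*atan(x) - 9520)/(41650*x - 20825)] = -4/(4*x**5 - 20*x**4 + 21*x**3 - 24*x**2 + 17*x - 4) = f(x).
F(8) = -144*log(15/2)/1225 - 64*atan(8)/425 - 16/525 - 4*log(4)/833 + 26*log(65)/425; F(5) = -64*atan(5)/425 - 144*log(9/2)/1225 - 16/315 + 26*log(26)/425.
Integral = F(8) - F(5) = -144*log(15/2)/1225 - 64*atan(8)/425 - 26*log(26)/425 - 4*log(4)/833 + 32/1575 + 144*log(9/2)/1225 + 64*atan(5)/425 + 26*log(65)/425.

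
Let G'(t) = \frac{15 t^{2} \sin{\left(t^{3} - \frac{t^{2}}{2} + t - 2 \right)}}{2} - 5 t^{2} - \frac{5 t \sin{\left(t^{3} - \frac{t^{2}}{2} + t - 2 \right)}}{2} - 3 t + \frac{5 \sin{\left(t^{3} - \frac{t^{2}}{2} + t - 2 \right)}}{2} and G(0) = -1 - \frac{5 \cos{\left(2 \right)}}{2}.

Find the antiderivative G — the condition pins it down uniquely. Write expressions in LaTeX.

G(t) = \frac{- 10 t^{3} - 9 t^{2} - 15 \cos{\left(t^{3} - \frac{t^{2}}{2} + t - 2 \right)} - 6}{6}

Integrate term by term and add the pieces.
A general antiderivative is - \frac{5 t^{3}}{3} - \frac{3 t^{2}}{2} - \frac{5 \cos{\left(t^{3} - \frac{t^{2}}{2} + t - 2 \right)}}{2} + C.
The condition gives C = -1 - \frac{5 \cos{\left(2 \right)}}{2} - (- \frac{5 \cos{\left(2 \right)}}{2}) = -1.
So G(t) = \frac{- 10 t^{3} - 9 t^{2} - 15 \cos{\left(t^{3} - \frac{t^{2}}{2} + t - 2 \right)} - 6}{6}.
Check: d/dt[\frac{- 10 t^{3} - 9 t^{2} - 15 \cos{\left(t^{3} - \frac{t^{2}}{2} + t - 2 \right)} - 6}{6}] = \frac{15 t^{2} \sin{\left(t^{3} - \frac{t^{2}}{2} + t - 2 \right)}}{2} - 5 t^{2} - \frac{5 t \sin{\left(t^{3} - \frac{t^{2}}{2} + t - 2 \right)}}{2} - 3 t + \frac{5 \sin{\left(t^{3} - \frac{t^{2}}{2} + t - 2 \right)}}{2} = G'(t).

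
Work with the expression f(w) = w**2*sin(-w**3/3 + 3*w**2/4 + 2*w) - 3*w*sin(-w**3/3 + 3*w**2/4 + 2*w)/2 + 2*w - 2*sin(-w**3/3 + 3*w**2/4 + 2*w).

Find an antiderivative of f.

An antiderivative is F(w) = w**2 + cos(-w**3/3 + 3*w**2/4 + 2*w).

Integrate term by term and add the pieces.
Check: d/dw[w**2 + cos(-w**3/3 + 3*w**2/4 + 2*w)] = w**2*sin(-w**3/3 + 3*w**2/4 + 2*w) - 3*w*sin(-w**3/3 + 3*w**2/4 + 2*w)/2 + 2*w - 2*sin(-w**3/3 + 3*w**2/4 + 2*w) = f(w).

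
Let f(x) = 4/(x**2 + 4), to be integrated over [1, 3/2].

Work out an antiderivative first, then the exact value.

Check any antiderivative F(x) by computing F'(x) and comparing it with f(x).
F(x) = 2*atan(x/2) is an antiderivative of f.
Check: d/dx[2*atan(x/2)] = 4/(x**2 + 4) = f(x).
F(3/2) = 2*atan(3/4); F(1) = 2*atan(1/2).
Integral = F(3/2) - F(1) = -2*atan(1/2) + 2*atan(3/4).

Antiderivative: F(x) = 2*atan(x/2); value = -2*atan(1/2) + 2*atan(3/4)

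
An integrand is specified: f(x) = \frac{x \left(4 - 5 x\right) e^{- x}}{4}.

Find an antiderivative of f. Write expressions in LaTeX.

An antiderivative is F(x) = \frac{\left(5 x^{2} + 6 x + 6\right) e^{- x}}{4}.

Recognize the product-rule pattern: f = u'v + uv' with u = \frac{5 x^{2}}{4} + \frac{3 x}{2} + \frac{3}{2}, v = e^{- x}, so integration by parts undoes it.
Check: d/dx[\frac{\left(5 x^{2} + 6 x + 6\right) e^{- x}}{4}] = \frac{\left(- 5 x^{2} + 4 x\right) e^{- x}}{4}, which equals f(x).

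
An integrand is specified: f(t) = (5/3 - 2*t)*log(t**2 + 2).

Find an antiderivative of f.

Recover f(t) by differentiating a candidate F(t); any mismatch rules it out.
Check: d/dt[t**2 - 10*t/3 + (-t**2 + 5*t/3)*log(t**2 + 2) - 2*log(t**2 + 2) + 10*sqrt(2)*atan(sqrt(2)*t/2)/3] = -2*t*log(t**2 + 2) + 5*log(t**2 + 2)/3, which equals f(t).

An antiderivative is F(t) = t**2 - 10*t/3 + (-t**2 + 5*t/3)*log(t**2 + 2) - 2*log(t**2 + 2) + 10*sqrt(2)*atan(sqrt(2)*t/2)/3.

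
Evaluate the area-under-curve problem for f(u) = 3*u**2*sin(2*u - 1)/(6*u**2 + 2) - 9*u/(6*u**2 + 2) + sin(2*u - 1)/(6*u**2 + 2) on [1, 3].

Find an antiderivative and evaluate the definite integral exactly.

The integrand splits into summands that can be handled one at a time.
F(u) = -3*log(u**2 + 1/3)/4 - cos(2*u - 1)/4 is an antiderivative of f.
Check: d/du[-3*log(u**2 + 1/3)/4 - cos(2*u - 1)/4] = (3*u**2*sin(2*u - 1) - 9*u + sin(2*u - 1))/(6*u**2 + 2), which equals f(u).
F(3) = -3*log(28/3)/4 - cos(5)/4; F(1) = -3*log(4/3)/4 - cos(1)/4.
Integral = F(3) - F(1) = -3*log(28/3)/4 - cos(5)/4 + cos(1)/4 + 3*log(4/3)/4.

Antiderivative: F(u) = -3*log(u**2 + 1/3)/4 - cos(2*u - 1)/4; value = -3*log(28/3)/4 - cos(5)/4 + cos(1)/4 + 3*log(4/3)/4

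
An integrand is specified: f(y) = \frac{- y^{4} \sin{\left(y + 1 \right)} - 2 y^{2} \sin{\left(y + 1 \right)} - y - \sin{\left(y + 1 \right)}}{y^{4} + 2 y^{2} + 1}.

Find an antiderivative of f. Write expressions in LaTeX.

For F(y) to be correct the identity F'(y) - f(y) = 0 must hold.
Check: d/dy[\frac{2 \left(y^{2} + 1\right) \cos{\left(y + 1 \right)} + 1}{2 \left(y^{2} + 1\right)}] = \frac{- y^{4} \sin{\left(y + 1 \right)} - 2 y^{2} \sin{\left(y + 1 \right)} - y - \sin{\left(y + 1 \right)}}{y^{4} + 2 y^{2} + 1} = f(y).

An antiderivative is F(y) = \frac{2 \left(y^{2} + 1\right) \cos{\left(y + 1 \right)} + 1}{2 \left(y^{2} + 1\right)}.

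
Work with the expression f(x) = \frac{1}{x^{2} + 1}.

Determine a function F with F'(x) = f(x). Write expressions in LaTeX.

A candidate is checked by its d/dx: the result must match f(x).
Check: d/dx[\operatorname{atan}{\left(x \right)}] = \frac{1}{x^{2} + 1} = f(x).

An antiderivative is F(x) = \operatorname{atan}{\left(x \right)}.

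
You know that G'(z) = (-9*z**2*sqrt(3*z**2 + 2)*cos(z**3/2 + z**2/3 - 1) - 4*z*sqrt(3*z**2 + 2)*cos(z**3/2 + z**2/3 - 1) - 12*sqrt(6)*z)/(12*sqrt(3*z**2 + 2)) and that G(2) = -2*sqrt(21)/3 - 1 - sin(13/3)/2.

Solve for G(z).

Check a candidate G(z) by differentiating: d/dz[G] must match the given G'(z).
A general antiderivative is -sqrt(2*z**2 + 4/3) - sin(z**3/2 + z**2/3 - 1)/2 + C.
The condition gives C = -2*sqrt(21)/3 - 1 - sin(13/3)/2 - (-2*sqrt(21)/3 - sin(13/3)/2) = -1.
So G(z) = sqrt(3)*(-2*sqrt(2)*sqrt(3*z**2 + 2) - sqrt(3)*sin(z**3/2 + z**2/3 - 1) - 2*sqrt(3))/6.
Check: d/dz[sqrt(3)*(-2*sqrt(2)*sqrt(3*z**2 + 2) - sqrt(3)*sin(z**3/2 + z**2/3 - 1) - 2*sqrt(3))/6] = (-9*z**2*sqrt(3*z**2 + 2)*cos(z**3/2 + z**2/3 - 1) - 4*z*sqrt(3*z**2 + 2)*cos(z**3/2 + z**2/3 - 1) - 12*sqrt(6)*z)/(12*sqrt(3*z**2 + 2)) = G'(z).

G(z) = sqrt(3)*(-2*sqrt(2)*sqrt(3*z**2 + 2) - sqrt(3)*sin(z**3/2 + z**2/3 - 1) - 2*sqrt(3))/6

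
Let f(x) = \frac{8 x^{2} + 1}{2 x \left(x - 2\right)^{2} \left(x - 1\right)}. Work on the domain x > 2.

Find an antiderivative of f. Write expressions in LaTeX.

Factor the denominator (2 x \left(x - 2\right)^{2} \left(x - 1\right)) and decompose: f = \frac{9}{2 \left(x - 1\right)} - \frac{35}{8 \left(x - 2\right)} + \frac{33}{4 \left(x - 2\right)^{2}} - \frac{1}{8 x}; each piece integrates to a log, atan, or power term.
Check: d/dx[- \frac{\log{\left(x \right)}}{8} - \frac{35 \log{\left(x - 2 \right)}}{8} + \frac{9 \log{\left(x - 1 \right)}}{2} - \frac{33}{4 x - 8}] = \frac{8 x^{2} + 1}{2 x^{4} - 10 x^{3} + 16 x^{2} - 8 x}, which equals f(x).

An antiderivative is F(x) = - \frac{\log{\left(x \right)}}{8} - \frac{35 \log{\left(x - 2 \right)}}{8} + \frac{9 \log{\left(x - 1 \right)}}{2} - \frac{33}{4 x - 8}.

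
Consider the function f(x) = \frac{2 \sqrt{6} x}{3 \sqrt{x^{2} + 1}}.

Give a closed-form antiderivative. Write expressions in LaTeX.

An antiderivative is F(x) = \frac{4 \sqrt{\frac{3 x^{2}}{2} + \frac{3}{2}}}{3}.

The substitution u = \frac{3 x^{2}}{2} + \frac{3}{2} works: f is exactly (dF/du)*(du/dx) for that inner function.
Check: d/dx[\frac{4 \sqrt{\frac{3 x^{2}}{2} + \frac{3}{2}}}{3}] = \frac{2 \sqrt{6} x}{3 \sqrt{x^{2} + 1}} = f(x).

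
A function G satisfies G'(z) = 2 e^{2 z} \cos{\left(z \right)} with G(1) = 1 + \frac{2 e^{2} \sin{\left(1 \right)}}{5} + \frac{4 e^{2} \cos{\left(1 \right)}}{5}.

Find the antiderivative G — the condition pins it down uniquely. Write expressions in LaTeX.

Check a candidate G(z) by differentiating: d/dz[G] must match the given G'(z).
A general antiderivative is \frac{2 e^{2 z} \sin{\left(z \right)}}{5} + \frac{4 e^{2 z} \cos{\left(z \right)}}{5} + C.
The condition gives C = 1 + \frac{2 e^{2} \sin{\left(1 \right)}}{5} + \frac{4 e^{2} \cos{\left(1 \right)}}{5} - (\frac{2 e^{2} \sin{\left(1 \right)}}{5} + \frac{4 e^{2} \cos{\left(1 \right)}}{5}) = 1.
So G(z) = \frac{2 e^{2 z} \sin{\left(z \right)}}{5} + \frac{4 e^{2 z} \cos{\left(z \right)}}{5} + 1.
Check: d/dz[\frac{2 e^{2 z} \sin{\left(z \right)}}{5} + \frac{4 e^{2 z} \cos{\left(z \right)}}{5} + 1] = 2 e^{2 z} \cos{\left(z \right)} = G'(z).

G(z) = \frac{2 e^{2 z} \sin{\left(z \right)}}{5} + \frac{4 e^{2 z} \cos{\left(z \right)}}{5} + 1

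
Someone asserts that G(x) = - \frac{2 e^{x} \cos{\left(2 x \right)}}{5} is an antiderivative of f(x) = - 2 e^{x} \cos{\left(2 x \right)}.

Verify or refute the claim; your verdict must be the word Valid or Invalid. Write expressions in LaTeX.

d/dx[G] = \frac{4 e^{x} \sin{\left(2 x \right)}}{5} - \frac{2 e^{x} \cos{\left(2 x \right)}}{5}
d/dx[G] - f(x) = \frac{4 e^{x} \sin{\left(2 x \right)}}{5} + \frac{8 e^{x} \cos{\left(2 x \right)}}{5} != 0.

Invalid: d/dx[G] - f = \frac{4 e^{x} \sin{\left(2 x \right)}}{5} + \frac{8 e^{x} \cos{\left(2 x \right)}}{5}, which is not 0.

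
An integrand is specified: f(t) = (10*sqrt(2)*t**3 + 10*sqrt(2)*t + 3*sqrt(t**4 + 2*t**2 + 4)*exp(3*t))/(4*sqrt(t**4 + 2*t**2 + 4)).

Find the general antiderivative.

F(t) = (5*sqrt(2)*sqrt(t**4 + 2*t**2 + 4) + exp(3*t))/4 + C

Check any antiderivative F(t) by computing F'(t) and comparing it with f(t).
Check: d/dt[(5*sqrt(2)*sqrt(t**4 + 2*t**2 + 4) + exp(3*t))/4] = (10*sqrt(2)*t**3 + 10*sqrt(2)*t + 3*sqrt(t**4 + 2*t**2 + 4)*exp(3*t))/(4*sqrt(t**4 + 2*t**2 + 4)) = f(t).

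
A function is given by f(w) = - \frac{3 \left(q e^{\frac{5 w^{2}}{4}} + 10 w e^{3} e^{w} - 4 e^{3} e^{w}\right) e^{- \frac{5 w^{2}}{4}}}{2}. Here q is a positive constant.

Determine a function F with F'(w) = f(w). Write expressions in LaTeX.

Recover f(w) by differentiating a candidate F(w); any mismatch rules it out.
Check: d/dw[- \frac{3 q w}{2} + 6 e^{w} e^{3 - \frac{5 w^{2}}{4}}] = \frac{\left(- \frac{3 q e^{\frac{5 w^{2}}{4}}}{e^{3}} - 30 w e^{w} + 12 e^{w}\right) e^{3} e^{- \frac{5 w^{2}}{4}}}{2}, which equals f(w).

An antiderivative is F(w) = - \frac{3 q w}{2} + 6 e^{w} e^{3 - \frac{5 w^{2}}{4}}.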